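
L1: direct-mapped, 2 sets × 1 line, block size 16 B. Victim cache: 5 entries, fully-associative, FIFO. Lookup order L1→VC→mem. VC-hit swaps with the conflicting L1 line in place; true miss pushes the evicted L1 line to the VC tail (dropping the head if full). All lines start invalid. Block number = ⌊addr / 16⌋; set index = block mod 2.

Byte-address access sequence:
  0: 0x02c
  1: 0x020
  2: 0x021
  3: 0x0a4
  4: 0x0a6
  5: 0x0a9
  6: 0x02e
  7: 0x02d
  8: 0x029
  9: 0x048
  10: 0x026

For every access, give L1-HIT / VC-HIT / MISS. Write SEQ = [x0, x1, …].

SEQ = [MISS, L1-HIT, L1-HIT, MISS, L1-HIT, L1-HIT, VC-HIT, L1-HIT, L1-HIT, MISS, VC-HIT]

0: 0x2c (blk 2, set 0) → MISS  vc=[]
1: 0x20 (blk 2, set 0) → L1-HIT  vc=[]
2: 0x21 (blk 2, set 0) → L1-HIT  vc=[]
3: 0xa4 (blk 10, set 0) → MISS  vc=[2]
4: 0xa6 (blk 10, set 0) → L1-HIT  vc=[2]
5: 0xa9 (blk 10, set 0) → L1-HIT  vc=[2]
6: 0x2e (blk 2, set 0) → VC-HIT  vc=[10]
7: 0x2d (blk 2, set 0) → L1-HIT  vc=[10]
8: 0x29 (blk 2, set 0) → L1-HIT  vc=[10]
9: 0x48 (blk 4, set 0) → MISS  vc=[10, 2]
10: 0x26 (blk 2, set 0) → VC-HIT  vc=[10, 4]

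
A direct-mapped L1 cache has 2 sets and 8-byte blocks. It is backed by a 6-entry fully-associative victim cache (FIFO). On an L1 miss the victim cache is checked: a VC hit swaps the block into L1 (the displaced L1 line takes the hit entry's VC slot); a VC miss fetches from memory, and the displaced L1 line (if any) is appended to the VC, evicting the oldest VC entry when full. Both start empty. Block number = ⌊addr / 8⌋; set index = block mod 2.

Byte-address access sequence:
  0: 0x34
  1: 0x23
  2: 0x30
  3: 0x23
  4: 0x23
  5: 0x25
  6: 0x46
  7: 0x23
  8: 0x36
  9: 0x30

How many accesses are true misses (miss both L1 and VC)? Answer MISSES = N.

MISSES = 3

#0 0x34→b6/s0 MISS; vc=[]
#1 0x23→b4/s0 MISS; vc=[6]
#2 0x30→b6/s0 VC-HIT; vc=[4]
#3 0x23→b4/s0 VC-HIT; vc=[6]
#4 0x23→b4/s0 L1-HIT; vc=[6]
#5 0x25→b4/s0 L1-HIT; vc=[6]
#6 0x46→b8/s0 MISS; vc=[6,4]
#7 0x23→b4/s0 VC-HIT; vc=[6,8]
#8 0x36→b6/s0 VC-HIT; vc=[4,8]
#9 0x30→b6/s0 L1-HIT; vc=[4,8]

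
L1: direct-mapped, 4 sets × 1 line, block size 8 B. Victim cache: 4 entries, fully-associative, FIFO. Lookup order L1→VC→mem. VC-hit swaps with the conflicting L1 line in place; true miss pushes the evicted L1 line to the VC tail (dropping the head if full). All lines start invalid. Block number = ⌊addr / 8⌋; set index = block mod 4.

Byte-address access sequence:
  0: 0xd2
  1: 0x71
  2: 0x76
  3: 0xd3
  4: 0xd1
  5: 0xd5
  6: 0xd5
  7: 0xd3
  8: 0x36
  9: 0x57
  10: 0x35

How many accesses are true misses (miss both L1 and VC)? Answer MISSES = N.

MISSES = 4

#0 0xd2→b26/s2 MISS; vc=[]
#1 0x71→b14/s2 MISS; vc=[26]
#2 0x76→b14/s2 L1-HIT; vc=[26]
#3 0xd3→b26/s2 VC-HIT; vc=[14]
#4 0xd1→b26/s2 L1-HIT; vc=[14]
#5 0xd5→b26/s2 L1-HIT; vc=[14]
#6 0xd5→b26/s2 L1-HIT; vc=[14]
#7 0xd3→b26/s2 L1-HIT; vc=[14]
#8 0x36→b6/s2 MISS; vc=[14,26]
#9 0x57→b10/s2 MISS; vc=[14,26,6]
#10 0x35→b6/s2 VC-HIT; vc=[14,26,10]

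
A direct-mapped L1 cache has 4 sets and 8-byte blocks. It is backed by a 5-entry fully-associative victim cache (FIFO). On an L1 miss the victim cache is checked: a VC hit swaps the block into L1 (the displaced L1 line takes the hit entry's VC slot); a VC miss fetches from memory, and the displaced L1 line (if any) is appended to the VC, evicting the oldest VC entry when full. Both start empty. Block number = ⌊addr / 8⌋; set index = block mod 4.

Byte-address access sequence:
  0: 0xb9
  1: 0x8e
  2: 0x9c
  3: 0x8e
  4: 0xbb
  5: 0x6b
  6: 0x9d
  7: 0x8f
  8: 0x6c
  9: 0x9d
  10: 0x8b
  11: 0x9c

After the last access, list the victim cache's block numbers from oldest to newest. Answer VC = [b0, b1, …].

VC = [23, 13]

0: 0xb9 (blk 23, set 3) → MISS  vc=[]
1: 0x8e (blk 17, set 1) → MISS  vc=[]
2: 0x9c (blk 19, set 3) → MISS  vc=[23]
3: 0x8e (blk 17, set 1) → L1-HIT  vc=[23]
4: 0xbb (blk 23, set 3) → VC-HIT  vc=[19]
5: 0x6b (blk 13, set 1) → MISS  vc=[19, 17]
6: 0x9d (blk 19, set 3) → VC-HIT  vc=[23, 17]
7: 0x8f (blk 17, set 1) → VC-HIT  vc=[23, 13]
8: 0x6c (blk 13, set 1) → VC-HIT  vc=[23, 17]
9: 0x9d (blk 19, set 3) → L1-HIT  vc=[23, 17]
10: 0x8b (blk 17, set 1) → VC-HIT  vc=[23, 13]
11: 0x9c (blk 19, set 3) → L1-HIT  vc=[23, 13]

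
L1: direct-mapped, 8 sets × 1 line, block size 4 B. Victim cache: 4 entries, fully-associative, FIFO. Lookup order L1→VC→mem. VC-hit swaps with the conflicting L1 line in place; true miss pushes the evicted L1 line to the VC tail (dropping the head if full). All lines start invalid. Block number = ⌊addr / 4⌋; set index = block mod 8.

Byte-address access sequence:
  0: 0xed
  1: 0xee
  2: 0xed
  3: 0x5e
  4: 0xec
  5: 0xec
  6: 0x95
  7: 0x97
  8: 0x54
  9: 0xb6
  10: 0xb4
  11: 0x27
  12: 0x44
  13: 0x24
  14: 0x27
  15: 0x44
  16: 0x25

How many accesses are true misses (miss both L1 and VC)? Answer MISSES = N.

MISSES = 7

0: 0xed (blk 59, set 3) → MISS  vc=[]
1: 0xee (blk 59, set 3) → L1-HIT  vc=[]
2: 0xed (blk 59, set 3) → L1-HIT  vc=[]
3: 0x5e (blk 23, set 7) → MISS  vc=[]
4: 0xec (blk 59, set 3) → L1-HIT  vc=[]
5: 0xec (blk 59, set 3) → L1-HIT  vc=[]
6: 0x95 (blk 37, set 5) → MISS  vc=[]
7: 0x97 (blk 37, set 5) → L1-HIT  vc=[]
8: 0x54 (blk 21, set 5) → MISS  vc=[37]
9: 0xb6 (blk 45, set 5) → MISS  vc=[37, 21]
10: 0xb4 (blk 45, set 5) → L1-HIT  vc=[37, 21]
11: 0x27 (blk 9, set 1) → MISS  vc=[37, 21]
12: 0x44 (blk 17, set 1) → MISS  vc=[37, 21, 9]
13: 0x24 (blk 9, set 1) → VC-HIT  vc=[37, 21, 17]
14: 0x27 (blk 9, set 1) → L1-HIT  vc=[37, 21, 17]
15: 0x44 (blk 17, set 1) → VC-HIT  vc=[37, 21, 9]
16: 0x25 (blk 9, set 1) → VC-HIT  vc=[37, 21, 17]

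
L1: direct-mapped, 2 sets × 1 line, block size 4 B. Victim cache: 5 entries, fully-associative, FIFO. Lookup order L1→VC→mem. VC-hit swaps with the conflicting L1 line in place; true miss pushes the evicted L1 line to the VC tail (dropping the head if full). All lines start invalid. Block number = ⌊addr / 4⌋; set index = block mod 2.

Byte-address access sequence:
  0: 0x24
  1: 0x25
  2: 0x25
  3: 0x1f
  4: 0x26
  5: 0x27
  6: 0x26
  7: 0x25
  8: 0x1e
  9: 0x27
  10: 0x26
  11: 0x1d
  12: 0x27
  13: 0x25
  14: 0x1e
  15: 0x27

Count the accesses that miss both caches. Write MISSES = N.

MISSES = 2

  [0] addr=0x24 blk=9 s=1: MISS | VC []
  [1] addr=0x25 blk=9 s=1: L1-HIT | VC []
  [2] addr=0x25 blk=9 s=1: L1-HIT | VC []
  [3] addr=0x1f blk=7 s=1: MISS | VC [9]
  [4] addr=0x26 blk=9 s=1: VC-HIT | VC [7]
  [5] addr=0x27 blk=9 s=1: L1-HIT | VC [7]
  [6] addr=0x26 blk=9 s=1: L1-HIT | VC [7]
  [7] addr=0x25 blk=9 s=1: L1-HIT | VC [7]
  [8] addr=0x1e blk=7 s=1: VC-HIT | VC [9]
  [9] addr=0x27 blk=9 s=1: VC-HIT | VC [7]
  [10] addr=0x26 blk=9 s=1: L1-HIT | VC [7]
  [11] addr=0x1d blk=7 s=1: VC-HIT | VC [9]
  [12] addr=0x27 blk=9 s=1: VC-HIT | VC [7]
  [13] addr=0x25 blk=9 s=1: L1-HIT | VC [7]
  [14] addr=0x1e blk=7 s=1: VC-HIT | VC [9]
  [15] addr=0x27 blk=9 s=1: VC-HIT | VC [7]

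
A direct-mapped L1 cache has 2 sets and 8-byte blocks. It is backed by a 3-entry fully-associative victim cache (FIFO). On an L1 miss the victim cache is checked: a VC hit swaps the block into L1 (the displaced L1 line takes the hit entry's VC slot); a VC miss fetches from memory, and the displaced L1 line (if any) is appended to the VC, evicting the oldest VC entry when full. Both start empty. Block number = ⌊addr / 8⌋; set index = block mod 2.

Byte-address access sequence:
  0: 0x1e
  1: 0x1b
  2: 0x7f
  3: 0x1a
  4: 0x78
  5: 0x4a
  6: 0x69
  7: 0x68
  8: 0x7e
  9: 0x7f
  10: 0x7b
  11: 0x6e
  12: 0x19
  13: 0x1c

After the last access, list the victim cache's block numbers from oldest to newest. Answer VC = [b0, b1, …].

  [0] addr=0x1e blk=3 s=1: MISS | VC []
  [1] addr=0x1b blk=3 s=1: L1-HIT | VC []
  [2] addr=0x7f blk=15 s=1: MISS | VC [3]
  [3] addr=0x1a blk=3 s=1: VC-HIT | VC [15]
  [4] addr=0x78 blk=15 s=1: VC-HIT | VC [3]
  [5] addr=0x4a blk=9 s=1: MISS | VC [3, 15]
  [6] addr=0x69 blk=13 s=1: MISS | VC [3, 15, 9]
  [7] addr=0x68 blk=13 s=1: L1-HIT | VC [3, 15, 9]
  [8] addr=0x7e blk=15 s=1: VC-HIT | VC [3, 13, 9]
  [9] addr=0x7f blk=15 s=1: L1-HIT | VC [3, 13, 9]
  [10] addr=0x7b blk=15 s=1: L1-HIT | VC [3, 13, 9]
  [11] addr=0x6e blk=13 s=1: VC-HIT | VC [3, 15, 9]
  [12] addr=0x19 blk=3 s=1: VC-HIT | VC [13, 15, 9]
  [13] addr=0x1c blk=3 s=1: L1-HIT | VC [13, 15, 9]

VC = [13, 15, 9]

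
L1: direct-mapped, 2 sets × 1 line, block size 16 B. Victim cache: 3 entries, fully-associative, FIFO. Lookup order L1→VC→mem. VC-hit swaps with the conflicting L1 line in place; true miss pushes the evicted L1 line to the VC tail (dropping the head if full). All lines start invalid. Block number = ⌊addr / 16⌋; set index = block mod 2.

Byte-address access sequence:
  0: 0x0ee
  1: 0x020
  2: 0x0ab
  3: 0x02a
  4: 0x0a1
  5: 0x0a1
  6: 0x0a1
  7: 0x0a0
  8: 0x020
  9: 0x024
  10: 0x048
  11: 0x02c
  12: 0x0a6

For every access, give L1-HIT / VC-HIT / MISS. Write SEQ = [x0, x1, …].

0: 0xee (blk 14, set 0) → MISS  vc=[]
1: 0x20 (blk 2, set 0) → MISS  vc=[14]
2: 0xab (blk 10, set 0) → MISS  vc=[14, 2]
3: 0x2a (blk 2, set 0) → VC-HIT  vc=[14, 10]
4: 0xa1 (blk 10, set 0) → VC-HIT  vc=[14, 2]
5: 0xa1 (blk 10, set 0) → L1-HIT  vc=[14, 2]
6: 0xa1 (blk 10, set 0) → L1-HIT  vc=[14, 2]
7: 0xa0 (blk 10, set 0) → L1-HIT  vc=[14, 2]
8: 0x20 (blk 2, set 0) → VC-HIT  vc=[14, 10]
9: 0x24 (blk 2, set 0) → L1-HIT  vc=[14, 10]
10: 0x48 (blk 4, set 0) → MISS  vc=[14, 10, 2]
11: 0x2c (blk 2, set 0) → VC-HIT  vc=[14, 10, 4]
12: 0xa6 (blk 10, set 0) → VC-HIT  vc=[14, 2, 4]

SEQ = [MISS, MISS, MISS, VC-HIT, VC-HIT, L1-HIT, L1-HIT, L1-HIT, VC-HIT, L1-HIT, MISS, VC-HIT, VC-HIT]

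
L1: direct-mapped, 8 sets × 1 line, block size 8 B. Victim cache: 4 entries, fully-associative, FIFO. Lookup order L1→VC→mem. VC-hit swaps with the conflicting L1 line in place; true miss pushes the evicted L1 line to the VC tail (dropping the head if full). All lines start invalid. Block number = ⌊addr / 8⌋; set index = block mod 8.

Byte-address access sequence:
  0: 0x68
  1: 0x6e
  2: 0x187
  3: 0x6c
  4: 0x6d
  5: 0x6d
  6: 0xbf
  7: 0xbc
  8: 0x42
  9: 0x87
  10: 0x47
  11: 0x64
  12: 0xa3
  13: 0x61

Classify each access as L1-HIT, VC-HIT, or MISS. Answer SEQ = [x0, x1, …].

0: 0x68 (blk 13, set 5) → MISS  vc=[]
1: 0x6e (blk 13, set 5) → L1-HIT  vc=[]
2: 0x187 (blk 48, set 0) → MISS  vc=[]
3: 0x6c (blk 13, set 5) → L1-HIT  vc=[]
4: 0x6d (blk 13, set 5) → L1-HIT  vc=[]
5: 0x6d (blk 13, set 5) → L1-HIT  vc=[]
6: 0xbf (blk 23, set 7) → MISS  vc=[]
7: 0xbc (blk 23, set 7) → L1-HIT  vc=[]
8: 0x42 (blk 8, set 0) → MISS  vc=[48]
9: 0x87 (blk 16, set 0) → MISS  vc=[48, 8]
10: 0x47 (blk 8, set 0) → VC-HIT  vc=[48, 16]
11: 0x64 (blk 12, set 4) → MISS  vc=[48, 16]
12: 0xa3 (blk 20, set 4) → MISS  vc=[48, 16, 12]
13: 0x61 (blk 12, set 4) → VC-HIT  vc=[48, 16, 20]

SEQ = [MISS, L1-HIT, MISS, L1-HIT, L1-HIT, L1-HIT, MISS, L1-HIT, MISS, MISS, VC-HIT, MISS, MISS, VC-HIT]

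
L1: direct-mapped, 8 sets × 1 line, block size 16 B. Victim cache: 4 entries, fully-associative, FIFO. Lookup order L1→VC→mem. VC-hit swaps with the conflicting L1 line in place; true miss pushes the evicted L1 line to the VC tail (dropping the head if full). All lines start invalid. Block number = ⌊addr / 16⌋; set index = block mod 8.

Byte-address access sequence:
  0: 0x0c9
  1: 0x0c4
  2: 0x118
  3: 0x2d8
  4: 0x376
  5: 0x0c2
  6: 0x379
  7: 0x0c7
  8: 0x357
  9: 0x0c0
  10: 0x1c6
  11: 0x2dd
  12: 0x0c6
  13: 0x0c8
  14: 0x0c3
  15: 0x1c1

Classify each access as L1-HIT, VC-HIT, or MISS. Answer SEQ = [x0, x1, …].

#0 0xc9→b12/s4 MISS; vc=[]
#1 0xc4→b12/s4 L1-HIT; vc=[]
#2 0x118→b17/s1 MISS; vc=[]
#3 0x2d8→b45/s5 MISS; vc=[]
#4 0x376→b55/s7 MISS; vc=[]
#5 0xc2→b12/s4 L1-HIT; vc=[]
#6 0x379→b55/s7 L1-HIT; vc=[]
#7 0xc7→b12/s4 L1-HIT; vc=[]
#8 0x357→b53/s5 MISS; vc=[45]
#9 0xc0→b12/s4 L1-HIT; vc=[45]
#10 0x1c6→b28/s4 MISS; vc=[45,12]
#11 0x2dd→b45/s5 VC-HIT; vc=[53,12]
#12 0xc6→b12/s4 VC-HIT; vc=[53,28]
#13 0xc8→b12/s4 L1-HIT; vc=[53,28]
#14 0xc3→b12/s4 L1-HIT; vc=[53,28]
#15 0x1c1→b28/s4 VC-HIT; vc=[53,12]

SEQ = [MISS, L1-HIT, MISS, MISS, MISS, L1-HIT, L1-HIT, L1-HIT, MISS, L1-HIT, MISS, VC-HIT, VC-HIT, L1-HIT, L1-HIT, VC-HIT]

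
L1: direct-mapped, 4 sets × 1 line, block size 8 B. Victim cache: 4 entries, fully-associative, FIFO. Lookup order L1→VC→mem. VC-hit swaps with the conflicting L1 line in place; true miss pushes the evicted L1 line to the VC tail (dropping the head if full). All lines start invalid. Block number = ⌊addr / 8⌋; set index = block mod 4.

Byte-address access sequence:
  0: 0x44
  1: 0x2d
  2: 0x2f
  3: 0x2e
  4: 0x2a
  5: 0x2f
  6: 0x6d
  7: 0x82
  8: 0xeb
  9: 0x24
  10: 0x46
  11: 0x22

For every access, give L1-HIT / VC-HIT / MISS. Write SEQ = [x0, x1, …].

  [0] addr=0x44 blk=8 s=0: MISS | VC []
  [1] addr=0x2d blk=5 s=1: MISS | VC []
  [2] addr=0x2f blk=5 s=1: L1-HIT | VC []
  [3] addr=0x2e blk=5 s=1: L1-HIT | VC []
  [4] addr=0x2a blk=5 s=1: L1-HIT | VC []
  [5] addr=0x2f blk=5 s=1: L1-HIT | VC []
  [6] addr=0x6d blk=13 s=1: MISS | VC [5]
  [7] addr=0x82 blk=16 s=0: MISS | VC [5, 8]
  [8] addr=0xeb blk=29 s=1: MISS | VC [5, 8, 13]
  [9] addr=0x24 blk=4 s=0: MISS | VC [5, 8, 13, 16]
  [10] addr=0x46 blk=8 s=0: VC-HIT | VC [5, 4, 13, 16]
  [11] addr=0x22 blk=4 s=0: VC-HIT | VC [5, 8, 13, 16]

SEQ = [MISS, MISS, L1-HIT, L1-HIT, L1-HIT, L1-HIT, MISS, MISS, MISS, MISS, VC-HIT, VC-HIT]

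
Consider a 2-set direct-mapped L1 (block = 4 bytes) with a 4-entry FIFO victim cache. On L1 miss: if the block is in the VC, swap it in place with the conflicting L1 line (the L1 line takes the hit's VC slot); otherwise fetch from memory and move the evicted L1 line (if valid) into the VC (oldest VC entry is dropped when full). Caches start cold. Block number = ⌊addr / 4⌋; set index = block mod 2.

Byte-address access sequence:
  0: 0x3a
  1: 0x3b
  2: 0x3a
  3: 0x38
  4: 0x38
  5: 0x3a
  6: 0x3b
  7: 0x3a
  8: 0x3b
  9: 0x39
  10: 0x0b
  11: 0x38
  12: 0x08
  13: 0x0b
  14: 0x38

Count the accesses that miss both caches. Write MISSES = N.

MISSES = 2

0: 0x3a (blk 14, set 0) → MISS  vc=[]
1: 0x3b (blk 14, set 0) → L1-HIT  vc=[]
2: 0x3a (blk 14, set 0) → L1-HIT  vc=[]
3: 0x38 (blk 14, set 0) → L1-HIT  vc=[]
4: 0x38 (blk 14, set 0) → L1-HIT  vc=[]
5: 0x3a (blk 14, set 0) → L1-HIT  vc=[]
6: 0x3b (blk 14, set 0) → L1-HIT  vc=[]
7: 0x3a (blk 14, set 0) → L1-HIT  vc=[]
8: 0x3b (blk 14, set 0) → L1-HIT  vc=[]
9: 0x39 (blk 14, set 0) → L1-HIT  vc=[]
10: 0xb (blk 2, set 0) → MISS  vc=[14]
11: 0x38 (blk 14, set 0) → VC-HIT  vc=[2]
12: 0x8 (blk 2, set 0) → VC-HIT  vc=[14]
13: 0xb (blk 2, set 0) → L1-HIT  vc=[14]
14: 0x38 (blk 14, set 0) → VC-HIT  vc=[2]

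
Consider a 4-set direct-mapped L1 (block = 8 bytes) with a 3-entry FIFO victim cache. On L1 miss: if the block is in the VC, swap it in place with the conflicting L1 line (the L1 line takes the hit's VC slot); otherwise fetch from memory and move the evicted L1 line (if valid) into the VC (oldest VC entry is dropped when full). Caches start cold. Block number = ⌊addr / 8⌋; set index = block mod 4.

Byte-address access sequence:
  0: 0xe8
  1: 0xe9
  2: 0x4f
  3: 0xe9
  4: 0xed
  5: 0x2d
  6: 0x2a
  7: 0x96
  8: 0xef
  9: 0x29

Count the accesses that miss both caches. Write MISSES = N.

MISSES = 4

  [0] addr=0xe8 blk=29 s=1: MISS | VC []
  [1] addr=0xe9 blk=29 s=1: L1-HIT | VC []
  [2] addr=0x4f blk=9 s=1: MISS | VC [29]
  [3] addr=0xe9 blk=29 s=1: VC-HIT | VC [9]
  [4] addr=0xed blk=29 s=1: L1-HIT | VC [9]
  [5] addr=0x2d blk=5 s=1: MISS | VC [9, 29]
  [6] addr=0x2a blk=5 s=1: L1-HIT | VC [9, 29]
  [7] addr=0x96 blk=18 s=2: MISS | VC [9, 29]
  [8] addr=0xef blk=29 s=1: VC-HIT | VC [9, 5]
  [9] addr=0x29 blk=5 s=1: VC-HIT | VC [9, 29]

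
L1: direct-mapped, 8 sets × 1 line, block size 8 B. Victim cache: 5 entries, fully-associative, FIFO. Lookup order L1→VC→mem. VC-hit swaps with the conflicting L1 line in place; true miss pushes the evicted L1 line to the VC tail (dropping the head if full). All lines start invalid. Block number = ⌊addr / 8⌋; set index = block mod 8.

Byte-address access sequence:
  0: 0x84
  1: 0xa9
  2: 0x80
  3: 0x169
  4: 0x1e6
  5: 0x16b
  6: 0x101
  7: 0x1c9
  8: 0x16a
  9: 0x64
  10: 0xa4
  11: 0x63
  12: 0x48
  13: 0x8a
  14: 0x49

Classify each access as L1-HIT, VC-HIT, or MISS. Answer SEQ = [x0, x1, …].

0: 0x84 (blk 16, set 0) → MISS  vc=[]
1: 0xa9 (blk 21, set 5) → MISS  vc=[]
2: 0x80 (blk 16, set 0) → L1-HIT  vc=[]
3: 0x169 (blk 45, set 5) → MISS  vc=[21]
4: 0x1e6 (blk 60, set 4) → MISS  vc=[21]
5: 0x16b (blk 45, set 5) → L1-HIT  vc=[21]
6: 0x101 (blk 32, set 0) → MISS  vc=[21, 16]
7: 0x1c9 (blk 57, set 1) → MISS  vc=[21, 16]
8: 0x16a (blk 45, set 5) → L1-HIT  vc=[21, 16]
9: 0x64 (blk 12, set 4) → MISS  vc=[21, 16, 60]
10: 0xa4 (blk 20, set 4) → MISS  vc=[21, 16, 60, 12]
11: 0x63 (blk 12, set 4) → VC-HIT  vc=[21, 16, 60, 20]
12: 0x48 (blk 9, set 1) → MISS  vc=[21, 16, 60, 20, 57]
13: 0x8a (blk 17, set 1) → MISS  vc=[16, 60, 20, 57, 9]
14: 0x49 (blk 9, set 1) → VC-HIT  vc=[16, 60, 20, 57, 17]

SEQ = [MISS, MISS, L1-HIT, MISS, MISS, L1-HIT, MISS, MISS, L1-HIT, MISS, MISS, VC-HIT, MISS, MISS, VC-HIT]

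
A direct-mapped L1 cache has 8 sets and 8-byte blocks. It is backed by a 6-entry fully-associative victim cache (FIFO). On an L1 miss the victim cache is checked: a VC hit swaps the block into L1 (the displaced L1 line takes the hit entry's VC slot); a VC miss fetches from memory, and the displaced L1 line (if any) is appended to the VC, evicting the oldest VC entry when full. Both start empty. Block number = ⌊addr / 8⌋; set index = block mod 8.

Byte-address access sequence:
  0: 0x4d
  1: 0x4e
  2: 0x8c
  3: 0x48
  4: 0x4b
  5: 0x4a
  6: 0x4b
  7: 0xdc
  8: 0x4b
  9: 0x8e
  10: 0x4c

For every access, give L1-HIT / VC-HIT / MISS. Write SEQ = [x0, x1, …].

0: 0x4d (blk 9, set 1) → MISS  vc=[]
1: 0x4e (blk 9, set 1) → L1-HIT  vc=[]
2: 0x8c (blk 17, set 1) → MISS  vc=[9]
3: 0x48 (blk 9, set 1) → VC-HIT  vc=[17]
4: 0x4b (blk 9, set 1) → L1-HIT  vc=[17]
5: 0x4a (blk 9, set 1) → L1-HIT  vc=[17]
6: 0x4b (blk 9, set 1) → L1-HIT  vc=[17]
7: 0xdc (blk 27, set 3) → MISS  vc=[17]
8: 0x4b (blk 9, set 1) → L1-HIT  vc=[17]
9: 0x8e (blk 17, set 1) → VC-HIT  vc=[9]
10: 0x4c (blk 9, set 1) → VC-HIT  vc=[17]

SEQ = [MISS, L1-HIT, MISS, VC-HIT, L1-HIT, L1-HIT, L1-HIT, MISS, L1-HIT, VC-HIT, VC-HIT]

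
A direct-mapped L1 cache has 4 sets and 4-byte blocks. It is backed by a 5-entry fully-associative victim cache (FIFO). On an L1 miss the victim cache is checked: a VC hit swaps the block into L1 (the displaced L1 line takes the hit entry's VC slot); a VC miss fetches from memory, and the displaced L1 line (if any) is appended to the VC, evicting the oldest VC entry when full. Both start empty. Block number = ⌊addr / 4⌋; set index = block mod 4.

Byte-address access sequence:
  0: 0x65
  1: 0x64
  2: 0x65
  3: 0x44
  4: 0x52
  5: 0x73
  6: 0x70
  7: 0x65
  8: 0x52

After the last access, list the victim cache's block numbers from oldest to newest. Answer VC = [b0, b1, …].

VC = [17, 28]

#0 0x65→b25/s1 MISS; vc=[]
#1 0x64→b25/s1 L1-HIT; vc=[]
#2 0x65→b25/s1 L1-HIT; vc=[]
#3 0x44→b17/s1 MISS; vc=[25]
#4 0x52→b20/s0 MISS; vc=[25]
#5 0x73→b28/s0 MISS; vc=[25,20]
#6 0x70→b28/s0 L1-HIT; vc=[25,20]
#7 0x65→b25/s1 VC-HIT; vc=[17,20]
#8 0x52→b20/s0 VC-HIT; vc=[17,28]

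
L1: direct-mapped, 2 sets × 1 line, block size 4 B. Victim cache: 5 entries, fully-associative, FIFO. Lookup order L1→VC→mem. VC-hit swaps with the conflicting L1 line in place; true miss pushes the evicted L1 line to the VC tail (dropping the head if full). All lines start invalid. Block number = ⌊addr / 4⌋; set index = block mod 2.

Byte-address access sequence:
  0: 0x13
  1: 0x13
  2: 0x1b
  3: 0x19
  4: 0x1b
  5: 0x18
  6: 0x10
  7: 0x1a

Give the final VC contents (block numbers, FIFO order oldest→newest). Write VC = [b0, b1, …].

#0 0x13→b4/s0 MISS; vc=[]
#1 0x13→b4/s0 L1-HIT; vc=[]
#2 0x1b→b6/s0 MISS; vc=[4]
#3 0x19→b6/s0 L1-HIT; vc=[4]
#4 0x1b→b6/s0 L1-HIT; vc=[4]
#5 0x18→b6/s0 L1-HIT; vc=[4]
#6 0x10→b4/s0 VC-HIT; vc=[6]
#7 0x1a→b6/s0 VC-HIT; vc=[4]

VC = [4]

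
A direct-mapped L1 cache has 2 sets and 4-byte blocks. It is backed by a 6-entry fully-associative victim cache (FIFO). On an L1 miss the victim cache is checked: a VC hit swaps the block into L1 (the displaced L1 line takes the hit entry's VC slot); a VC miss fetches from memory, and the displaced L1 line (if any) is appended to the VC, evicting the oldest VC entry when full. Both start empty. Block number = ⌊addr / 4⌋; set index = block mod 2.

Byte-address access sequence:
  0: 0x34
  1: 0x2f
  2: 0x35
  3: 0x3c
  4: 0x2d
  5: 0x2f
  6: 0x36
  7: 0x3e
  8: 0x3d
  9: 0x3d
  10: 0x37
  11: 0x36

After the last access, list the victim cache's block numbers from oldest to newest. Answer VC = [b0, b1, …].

#0 0x34→b13/s1 MISS; vc=[]
#1 0x2f→b11/s1 MISS; vc=[13]
#2 0x35→b13/s1 VC-HIT; vc=[11]
#3 0x3c→b15/s1 MISS; vc=[11,13]
#4 0x2d→b11/s1 VC-HIT; vc=[15,13]
#5 0x2f→b11/s1 L1-HIT; vc=[15,13]
#6 0x36→b13/s1 VC-HIT; vc=[15,11]
#7 0x3e→b15/s1 VC-HIT; vc=[13,11]
#8 0x3d→b15/s1 L1-HIT; vc=[13,11]
#9 0x3d→b15/s1 L1-HIT; vc=[13,11]
#10 0x37→b13/s1 VC-HIT; vc=[15,11]
#11 0x36→b13/s1 L1-HIT; vc=[15,11]

VC = [15, 11]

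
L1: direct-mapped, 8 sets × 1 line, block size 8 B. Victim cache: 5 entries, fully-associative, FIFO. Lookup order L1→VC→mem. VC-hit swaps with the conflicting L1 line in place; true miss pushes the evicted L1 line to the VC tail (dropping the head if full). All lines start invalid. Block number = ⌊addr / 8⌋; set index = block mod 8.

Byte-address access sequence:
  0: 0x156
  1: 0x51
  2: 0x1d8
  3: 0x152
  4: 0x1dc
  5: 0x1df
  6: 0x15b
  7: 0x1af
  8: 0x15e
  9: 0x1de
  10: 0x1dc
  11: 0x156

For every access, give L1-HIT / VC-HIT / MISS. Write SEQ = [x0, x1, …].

  [0] addr=0x156 blk=42 s=2: MISS | VC []
  [1] addr=0x51 blk=10 s=2: MISS | VC [42]
  [2] addr=0x1d8 blk=59 s=3: MISS | VC [42]
  [3] addr=0x152 blk=42 s=2: VC-HIT | VC [10]
  [4] addr=0x1dc blk=59 s=3: L1-HIT | VC [10]
  [5] addr=0x1df blk=59 s=3: L1-HIT | VC [10]
  [6] addr=0x15b blk=43 s=3: MISS | VC [10, 59]
  [7] addr=0x1af blk=53 s=5: MISS | VC [10, 59]
  [8] addr=0x15e blk=43 s=3: L1-HIT | VC [10, 59]
  [9] addr=0x1de blk=59 s=3: VC-HIT | VC [10, 43]
  [10] addr=0x1dc blk=59 s=3: L1-HIT | VC [10, 43]
  [11] addr=0x156 blk=42 s=2: L1-HIT | VC [10, 43]

SEQ = [MISS, MISS, MISS, VC-HIT, L1-HIT, L1-HIT, MISS, MISS, L1-HIT, VC-HIT, L1-HIT, L1-HIT]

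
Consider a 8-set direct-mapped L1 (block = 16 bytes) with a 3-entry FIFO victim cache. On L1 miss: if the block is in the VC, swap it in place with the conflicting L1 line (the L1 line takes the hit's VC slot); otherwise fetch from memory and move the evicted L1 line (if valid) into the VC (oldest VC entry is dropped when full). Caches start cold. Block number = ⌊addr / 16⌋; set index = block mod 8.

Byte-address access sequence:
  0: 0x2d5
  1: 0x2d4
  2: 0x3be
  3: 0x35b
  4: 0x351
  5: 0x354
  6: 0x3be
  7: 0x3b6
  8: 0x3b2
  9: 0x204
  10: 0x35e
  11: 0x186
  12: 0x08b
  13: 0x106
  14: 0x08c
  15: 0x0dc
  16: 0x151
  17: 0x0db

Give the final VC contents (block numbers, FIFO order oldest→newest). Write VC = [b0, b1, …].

VC = [16, 53, 21]

#0 0x2d5→b45/s5 MISS; vc=[]
#1 0x2d4→b45/s5 L1-HIT; vc=[]
#2 0x3be→b59/s3 MISS; vc=[]
#3 0x35b→b53/s5 MISS; vc=[45]
#4 0x351→b53/s5 L1-HIT; vc=[45]
#5 0x354→b53/s5 L1-HIT; vc=[45]
#6 0x3be→b59/s3 L1-HIT; vc=[45]
#7 0x3b6→b59/s3 L1-HIT; vc=[45]
#8 0x3b2→b59/s3 L1-HIT; vc=[45]
#9 0x204→b32/s0 MISS; vc=[45]
#10 0x35e→b53/s5 L1-HIT; vc=[45]
#11 0x186→b24/s0 MISS; vc=[45,32]
#12 0x8b→b8/s0 MISS; vc=[45,32,24]
#13 0x106→b16/s0 MISS; vc=[32,24,8]
#14 0x8c→b8/s0 VC-HIT; vc=[32,24,16]
#15 0xdc→b13/s5 MISS; vc=[24,16,53]
#16 0x151→b21/s5 MISS; vc=[16,53,13]
#17 0xdb→b13/s5 VC-HIT; vc=[16,53,21]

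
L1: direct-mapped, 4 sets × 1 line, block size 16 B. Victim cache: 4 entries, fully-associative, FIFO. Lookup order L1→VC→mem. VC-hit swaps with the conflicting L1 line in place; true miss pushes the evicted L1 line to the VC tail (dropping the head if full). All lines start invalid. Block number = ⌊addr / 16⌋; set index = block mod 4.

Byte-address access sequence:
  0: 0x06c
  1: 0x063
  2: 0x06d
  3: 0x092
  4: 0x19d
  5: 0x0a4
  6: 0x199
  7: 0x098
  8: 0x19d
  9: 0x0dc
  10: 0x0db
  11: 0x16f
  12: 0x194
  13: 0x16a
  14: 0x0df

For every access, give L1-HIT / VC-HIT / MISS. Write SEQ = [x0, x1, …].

#0 0x6c→b6/s2 MISS; vc=[]
#1 0x63→b6/s2 L1-HIT; vc=[]
#2 0x6d→b6/s2 L1-HIT; vc=[]
#3 0x92→b9/s1 MISS; vc=[]
#4 0x19d→b25/s1 MISS; vc=[9]
#5 0xa4→b10/s2 MISS; vc=[9,6]
#6 0x199→b25/s1 L1-HIT; vc=[9,6]
#7 0x98→b9/s1 VC-HIT; vc=[25,6]
#8 0x19d→b25/s1 VC-HIT; vc=[9,6]
#9 0xdc→b13/s1 MISS; vc=[9,6,25]
#10 0xdb→b13/s1 L1-HIT; vc=[9,6,25]
#11 0x16f→b22/s2 MISS; vc=[9,6,25,10]
#12 0x194→b25/s1 VC-HIT; vc=[9,6,13,10]
#13 0x16a→b22/s2 L1-HIT; vc=[9,6,13,10]
#14 0xdf→b13/s1 VC-HIT; vc=[9,6,25,10]

SEQ = [MISS, L1-HIT, L1-HIT, MISS, MISS, MISS, L1-HIT, VC-HIT, VC-HIT, MISS, L1-HIT, MISS, VC-HIT, L1-HIT, VC-HIT]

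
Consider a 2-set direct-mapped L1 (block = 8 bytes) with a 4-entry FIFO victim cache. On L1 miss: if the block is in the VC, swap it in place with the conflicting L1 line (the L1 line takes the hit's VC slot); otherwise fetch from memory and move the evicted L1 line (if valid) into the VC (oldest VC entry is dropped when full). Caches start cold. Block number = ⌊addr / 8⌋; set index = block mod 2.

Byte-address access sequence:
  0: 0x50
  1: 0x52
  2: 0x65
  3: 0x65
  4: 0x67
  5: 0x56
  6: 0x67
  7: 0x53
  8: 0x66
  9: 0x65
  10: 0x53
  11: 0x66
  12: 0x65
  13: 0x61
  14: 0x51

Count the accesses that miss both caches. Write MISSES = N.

MISSES = 2

  [0] addr=0x50 blk=10 s=0: MISS | VC []
  [1] addr=0x52 blk=10 s=0: L1-HIT | VC []
  [2] addr=0x65 blk=12 s=0: MISS | VC [10]
  [3] addr=0x65 blk=12 s=0: L1-HIT | VC [10]
  [4] addr=0x67 blk=12 s=0: L1-HIT | VC [10]
  [5] addr=0x56 blk=10 s=0: VC-HIT | VC [12]
  [6] addr=0x67 blk=12 s=0: VC-HIT | VC [10]
  [7] addr=0x53 blk=10 s=0: VC-HIT | VC [12]
  [8] addr=0x66 blk=12 s=0: VC-HIT | VC [10]
  [9] addr=0x65 blk=12 s=0: L1-HIT | VC [10]
  [10] addr=0x53 blk=10 s=0: VC-HIT | VC [12]
  [11] addr=0x66 blk=12 s=0: VC-HIT | VC [10]
  [12] addr=0x65 blk=12 s=0: L1-HIT | VC [10]
  [13] addr=0x61 blk=12 s=0: L1-HIT | VC [10]
  [14] addr=0x51 blk=10 s=0: VC-HIT | VC [12]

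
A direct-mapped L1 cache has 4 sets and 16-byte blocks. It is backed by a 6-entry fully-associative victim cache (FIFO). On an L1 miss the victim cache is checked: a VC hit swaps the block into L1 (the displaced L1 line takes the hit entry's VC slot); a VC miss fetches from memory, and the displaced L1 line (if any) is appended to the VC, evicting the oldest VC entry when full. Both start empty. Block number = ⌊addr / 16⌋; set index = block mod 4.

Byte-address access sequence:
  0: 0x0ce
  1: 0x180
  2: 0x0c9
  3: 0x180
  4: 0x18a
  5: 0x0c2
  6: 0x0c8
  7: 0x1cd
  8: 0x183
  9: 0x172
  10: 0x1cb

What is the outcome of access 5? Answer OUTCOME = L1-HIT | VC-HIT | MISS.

OUTCOME = VC-HIT

0: 0xce (blk 12, set 0) → MISS  vc=[]
1: 0x180 (blk 24, set 0) → MISS  vc=[12]
2: 0xc9 (blk 12, set 0) → VC-HIT  vc=[24]
3: 0x180 (blk 24, set 0) → VC-HIT  vc=[12]
4: 0x18a (blk 24, set 0) → L1-HIT  vc=[12]
5: 0xc2 (blk 12, set 0) → VC-HIT  vc=[24]
6: 0xc8 (blk 12, set 0) → L1-HIT  vc=[24]
7: 0x1cd (blk 28, set 0) → MISS  vc=[24, 12]
8: 0x183 (blk 24, set 0) → VC-HIT  vc=[28, 12]
9: 0x172 (blk 23, set 3) → MISS  vc=[28, 12]
10: 0x1cb (blk 28, set 0) → VC-HIT  vc=[24, 12]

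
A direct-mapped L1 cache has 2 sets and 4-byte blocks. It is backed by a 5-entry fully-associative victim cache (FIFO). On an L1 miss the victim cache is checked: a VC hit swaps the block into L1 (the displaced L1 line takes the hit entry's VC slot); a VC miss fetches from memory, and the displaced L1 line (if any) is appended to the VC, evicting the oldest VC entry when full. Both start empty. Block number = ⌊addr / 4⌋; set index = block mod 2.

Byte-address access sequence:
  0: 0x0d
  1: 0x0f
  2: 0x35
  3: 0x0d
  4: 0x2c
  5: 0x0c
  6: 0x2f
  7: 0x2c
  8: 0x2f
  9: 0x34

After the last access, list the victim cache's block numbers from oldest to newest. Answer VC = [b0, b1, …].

VC = [11, 3]

  [0] addr=0xd blk=3 s=1: MISS | VC []
  [1] addr=0xf blk=3 s=1: L1-HIT | VC []
  [2] addr=0x35 blk=13 s=1: MISS | VC [3]
  [3] addr=0xd blk=3 s=1: VC-HIT | VC [13]
  [4] addr=0x2c blk=11 s=1: MISS | VC [13, 3]
  [5] addr=0xc blk=3 s=1: VC-HIT | VC [13, 11]
  [6] addr=0x2f blk=11 s=1: VC-HIT | VC [13, 3]
  [7] addr=0x2c blk=11 s=1: L1-HIT | VC [13, 3]
  [8] addr=0x2f blk=11 s=1: L1-HIT | VC [13, 3]
  [9] addr=0x34 blk=13 s=1: VC-HIT | VC [11, 3]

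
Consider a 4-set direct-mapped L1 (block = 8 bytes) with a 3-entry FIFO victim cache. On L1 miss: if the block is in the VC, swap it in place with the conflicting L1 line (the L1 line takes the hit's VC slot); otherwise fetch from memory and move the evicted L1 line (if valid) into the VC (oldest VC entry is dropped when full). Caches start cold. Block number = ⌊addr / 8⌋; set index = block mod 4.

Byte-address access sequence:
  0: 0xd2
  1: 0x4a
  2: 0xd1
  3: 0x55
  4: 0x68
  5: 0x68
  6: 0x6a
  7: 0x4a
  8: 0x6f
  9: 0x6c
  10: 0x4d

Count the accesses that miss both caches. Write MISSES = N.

MISSES = 4

0: 0xd2 (blk 26, set 2) → MISS  vc=[]
1: 0x4a (blk 9, set 1) → MISS  vc=[]
2: 0xd1 (blk 26, set 2) → L1-HIT  vc=[]
3: 0x55 (blk 10, set 2) → MISS  vc=[26]
4: 0x68 (blk 13, set 1) → MISS  vc=[26, 9]
5: 0x68 (blk 13, set 1) → L1-HIT  vc=[26, 9]
6: 0x6a (blk 13, set 1) → L1-HIT  vc=[26, 9]
7: 0x4a (blk 9, set 1) → VC-HIT  vc=[26, 13]
8: 0x6f (blk 13, set 1) → VC-HIT  vc=[26, 9]
9: 0x6c (blk 13, set 1) → L1-HIT  vc=[26, 9]
10: 0x4d (blk 9, set 1) → VC-HIT  vc=[26, 13]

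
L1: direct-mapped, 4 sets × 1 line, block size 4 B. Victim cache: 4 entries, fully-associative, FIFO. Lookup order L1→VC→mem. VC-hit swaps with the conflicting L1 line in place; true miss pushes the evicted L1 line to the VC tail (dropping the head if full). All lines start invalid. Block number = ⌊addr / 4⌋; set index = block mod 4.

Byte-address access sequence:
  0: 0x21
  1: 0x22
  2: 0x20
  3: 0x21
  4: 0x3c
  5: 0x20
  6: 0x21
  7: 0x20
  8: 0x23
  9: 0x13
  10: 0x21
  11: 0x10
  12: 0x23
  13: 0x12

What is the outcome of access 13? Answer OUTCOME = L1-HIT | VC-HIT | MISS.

OUTCOME = VC-HIT

#0 0x21→b8/s0 MISS; vc=[]
#1 0x22→b8/s0 L1-HIT; vc=[]
#2 0x20→b8/s0 L1-HIT; vc=[]
#3 0x21→b8/s0 L1-HIT; vc=[]
#4 0x3c→b15/s3 MISS; vc=[]
#5 0x20→b8/s0 L1-HIT; vc=[]
#6 0x21→b8/s0 L1-HIT; vc=[]
#7 0x20→b8/s0 L1-HIT; vc=[]
#8 0x23→b8/s0 L1-HIT; vc=[]
#9 0x13→b4/s0 MISS; vc=[8]
#10 0x21→b8/s0 VC-HIT; vc=[4]
#11 0x10→b4/s0 VC-HIT; vc=[8]
#12 0x23→b8/s0 VC-HIT; vc=[4]
#13 0x12→b4/s0 VC-HIT; vc=[8]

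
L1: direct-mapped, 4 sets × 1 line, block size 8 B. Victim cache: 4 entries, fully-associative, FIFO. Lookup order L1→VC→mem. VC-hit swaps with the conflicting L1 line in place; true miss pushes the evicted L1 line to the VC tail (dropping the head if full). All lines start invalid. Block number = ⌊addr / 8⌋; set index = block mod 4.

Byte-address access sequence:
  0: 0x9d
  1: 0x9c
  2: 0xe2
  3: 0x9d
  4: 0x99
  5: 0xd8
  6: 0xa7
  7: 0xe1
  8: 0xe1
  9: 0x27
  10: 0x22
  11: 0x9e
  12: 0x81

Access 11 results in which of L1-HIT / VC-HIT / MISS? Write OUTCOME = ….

OUTCOME = VC-HIT

0: 0x9d (blk 19, set 3) → MISS  vc=[]
1: 0x9c (blk 19, set 3) → L1-HIT  vc=[]
2: 0xe2 (blk 28, set 0) → MISS  vc=[]
3: 0x9d (blk 19, set 3) → L1-HIT  vc=[]
4: 0x99 (blk 19, set 3) → L1-HIT  vc=[]
5: 0xd8 (blk 27, set 3) → MISS  vc=[19]
6: 0xa7 (blk 20, set 0) → MISS  vc=[19, 28]
7: 0xe1 (blk 28, set 0) → VC-HIT  vc=[19, 20]
8: 0xe1 (blk 28, set 0) → L1-HIT  vc=[19, 20]
9: 0x27 (blk 4, set 0) → MISS  vc=[19, 20, 28]
10: 0x22 (blk 4, set 0) → L1-HIT  vc=[19, 20, 28]
11: 0x9e (blk 19, set 3) → VC-HIT  vc=[27, 20, 28]
12: 0x81 (blk 16, set 0) → MISS  vc=[27, 20, 28, 4]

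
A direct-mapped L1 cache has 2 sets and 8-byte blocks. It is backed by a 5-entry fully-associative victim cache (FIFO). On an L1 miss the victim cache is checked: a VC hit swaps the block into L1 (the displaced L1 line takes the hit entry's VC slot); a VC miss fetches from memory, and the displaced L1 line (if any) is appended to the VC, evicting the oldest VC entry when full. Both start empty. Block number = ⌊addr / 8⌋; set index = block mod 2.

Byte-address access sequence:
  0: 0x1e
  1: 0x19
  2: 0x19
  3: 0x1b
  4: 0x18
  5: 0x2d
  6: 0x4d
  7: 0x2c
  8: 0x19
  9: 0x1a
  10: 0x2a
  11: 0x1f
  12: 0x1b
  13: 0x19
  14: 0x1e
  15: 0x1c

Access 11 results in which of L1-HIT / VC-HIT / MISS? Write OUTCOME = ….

OUTCOME = VC-HIT

#0 0x1e→b3/s1 MISS; vc=[]
#1 0x19→b3/s1 L1-HIT; vc=[]
#2 0x19→b3/s1 L1-HIT; vc=[]
#3 0x1b→b3/s1 L1-HIT; vc=[]
#4 0x18→b3/s1 L1-HIT; vc=[]
#5 0x2d→b5/s1 MISS; vc=[3]
#6 0x4d→b9/s1 MISS; vc=[3,5]
#7 0x2c→b5/s1 VC-HIT; vc=[3,9]
#8 0x19→b3/s1 VC-HIT; vc=[5,9]
#9 0x1a→b3/s1 L1-HIT; vc=[5,9]
#10 0x2a→b5/s1 VC-HIT; vc=[3,9]
#11 0x1f→b3/s1 VC-HIT; vc=[5,9]
#12 0x1b→b3/s1 L1-HIT; vc=[5,9]
#13 0x19→b3/s1 L1-HIT; vc=[5,9]
#14 0x1e→b3/s1 L1-HIT; vc=[5,9]
#15 0x1c→b3/s1 L1-HIT; vc=[5,9]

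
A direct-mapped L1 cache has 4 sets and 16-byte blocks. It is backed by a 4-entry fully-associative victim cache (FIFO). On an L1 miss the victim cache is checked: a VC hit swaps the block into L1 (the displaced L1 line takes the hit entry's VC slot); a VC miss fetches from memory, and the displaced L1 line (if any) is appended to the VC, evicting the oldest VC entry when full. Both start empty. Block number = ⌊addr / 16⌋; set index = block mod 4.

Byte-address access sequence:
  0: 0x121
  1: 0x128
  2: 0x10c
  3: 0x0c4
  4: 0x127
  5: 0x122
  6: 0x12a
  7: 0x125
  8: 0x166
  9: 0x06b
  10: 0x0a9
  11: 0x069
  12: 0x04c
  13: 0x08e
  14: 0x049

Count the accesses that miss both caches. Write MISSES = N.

MISSES = 8

#0 0x121→b18/s2 MISS; vc=[]
#1 0x128→b18/s2 L1-HIT; vc=[]
#2 0x10c→b16/s0 MISS; vc=[]
#3 0xc4→b12/s0 MISS; vc=[16]
#4 0x127→b18/s2 L1-HIT; vc=[16]
#5 0x122→b18/s2 L1-HIT; vc=[16]
#6 0x12a→b18/s2 L1-HIT; vc=[16]
#7 0x125→b18/s2 L1-HIT; vc=[16]
#8 0x166→b22/s2 MISS; vc=[16,18]
#9 0x6b→b6/s2 MISS; vc=[16,18,22]
#10 0xa9→b10/s2 MISS; vc=[16,18,22,6]
#11 0x69→b6/s2 VC-HIT; vc=[16,18,22,10]
#12 0x4c→b4/s0 MISS; vc=[18,22,10,12]
#13 0x8e→b8/s0 MISS; vc=[22,10,12,4]
#14 0x49→b4/s0 VC-HIT; vc=[22,10,12,8]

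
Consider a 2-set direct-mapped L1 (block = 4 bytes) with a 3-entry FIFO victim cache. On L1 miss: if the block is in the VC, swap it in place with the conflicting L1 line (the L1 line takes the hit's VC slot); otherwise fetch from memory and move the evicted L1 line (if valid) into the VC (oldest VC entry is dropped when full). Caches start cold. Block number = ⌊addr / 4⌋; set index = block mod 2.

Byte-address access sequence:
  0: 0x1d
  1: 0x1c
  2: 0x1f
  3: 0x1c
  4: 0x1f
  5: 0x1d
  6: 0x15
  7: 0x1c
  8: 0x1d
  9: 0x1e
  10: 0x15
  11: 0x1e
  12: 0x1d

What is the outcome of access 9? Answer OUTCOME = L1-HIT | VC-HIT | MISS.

OUTCOME = L1-HIT

#0 0x1d→b7/s1 MISS; vc=[]
#1 0x1c→b7/s1 L1-HIT; vc=[]
#2 0x1f→b7/s1 L1-HIT; vc=[]
#3 0x1c→b7/s1 L1-HIT; vc=[]
#4 0x1f→b7/s1 L1-HIT; vc=[]
#5 0x1d→b7/s1 L1-HIT; vc=[]
#6 0x15→b5/s1 MISS; vc=[7]
#7 0x1c→b7/s1 VC-HIT; vc=[5]
#8 0x1d→b7/s1 L1-HIT; vc=[5]
#9 0x1e→b7/s1 L1-HIT; vc=[5]
#10 0x15→b5/s1 VC-HIT; vc=[7]
#11 0x1e→b7/s1 VC-HIT; vc=[5]
#12 0x1d→b7/s1 L1-HIT; vc=[5]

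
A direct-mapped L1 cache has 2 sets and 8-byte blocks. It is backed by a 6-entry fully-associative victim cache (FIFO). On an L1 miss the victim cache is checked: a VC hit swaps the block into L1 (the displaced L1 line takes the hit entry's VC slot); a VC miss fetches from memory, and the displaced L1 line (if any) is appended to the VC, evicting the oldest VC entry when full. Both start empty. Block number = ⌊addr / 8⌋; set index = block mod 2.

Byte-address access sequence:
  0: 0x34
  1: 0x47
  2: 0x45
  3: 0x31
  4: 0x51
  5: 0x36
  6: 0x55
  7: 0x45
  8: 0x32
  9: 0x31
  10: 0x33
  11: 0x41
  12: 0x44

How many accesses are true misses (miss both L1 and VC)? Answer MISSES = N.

#0 0x34→b6/s0 MISS; vc=[]
#1 0x47→b8/s0 MISS; vc=[6]
#2 0x45→b8/s0 L1-HIT; vc=[6]
#3 0x31→b6/s0 VC-HIT; vc=[8]
#4 0x51→b10/s0 MISS; vc=[8,6]
#5 0x36→b6/s0 VC-HIT; vc=[8,10]
#6 0x55→b10/s0 VC-HIT; vc=[8,6]
#7 0x45→b8/s0 VC-HIT; vc=[10,6]
#8 0x32→b6/s0 VC-HIT; vc=[10,8]
#9 0x31→b6/s0 L1-HIT; vc=[10,8]
#10 0x33→b6/s0 L1-HIT; vc=[10,8]
#11 0x41→b8/s0 VC-HIT; vc=[10,6]
#12 0x44→b8/s0 L1-HIT; vc=[10,6]

MISSES = 3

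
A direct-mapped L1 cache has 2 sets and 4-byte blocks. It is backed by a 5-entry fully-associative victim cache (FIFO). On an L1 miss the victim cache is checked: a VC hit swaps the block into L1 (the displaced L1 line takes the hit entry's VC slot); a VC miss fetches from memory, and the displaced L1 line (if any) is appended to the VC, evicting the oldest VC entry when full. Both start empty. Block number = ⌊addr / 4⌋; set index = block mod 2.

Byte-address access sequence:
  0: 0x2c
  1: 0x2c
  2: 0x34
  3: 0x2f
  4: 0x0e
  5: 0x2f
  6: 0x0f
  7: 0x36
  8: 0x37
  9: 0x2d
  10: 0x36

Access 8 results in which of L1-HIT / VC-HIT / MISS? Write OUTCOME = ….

OUTCOME = L1-HIT

0: 0x2c (blk 11, set 1) → MISS  vc=[]
1: 0x2c (blk 11, set 1) → L1-HIT  vc=[]
2: 0x34 (blk 13, set 1) → MISS  vc=[11]
3: 0x2f (blk 11, set 1) → VC-HIT  vc=[13]
4: 0xe (blk 3, set 1) → MISS  vc=[13, 11]
5: 0x2f (blk 11, set 1) → VC-HIT  vc=[13, 3]
6: 0xf (blk 3, set 1) → VC-HIT  vc=[13, 11]
7: 0x36 (blk 13, set 1) → VC-HIT  vc=[3, 11]
8: 0x37 (blk 13, set 1) → L1-HIT  vc=[3, 11]
9: 0x2d (blk 11, set 1) → VC-HIT  vc=[3, 13]
10: 0x36 (blk 13, set 1) → VC-HIT  vc=[3, 11]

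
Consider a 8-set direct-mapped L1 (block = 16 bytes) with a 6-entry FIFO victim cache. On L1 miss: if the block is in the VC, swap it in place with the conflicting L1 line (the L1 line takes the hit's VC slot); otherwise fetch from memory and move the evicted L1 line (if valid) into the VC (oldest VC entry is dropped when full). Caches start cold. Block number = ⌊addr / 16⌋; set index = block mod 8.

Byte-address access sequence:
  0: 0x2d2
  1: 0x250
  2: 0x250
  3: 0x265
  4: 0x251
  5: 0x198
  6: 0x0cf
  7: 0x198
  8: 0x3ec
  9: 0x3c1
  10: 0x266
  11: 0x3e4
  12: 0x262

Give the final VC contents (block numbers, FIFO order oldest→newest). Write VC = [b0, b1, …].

VC = [45, 62, 12]

0: 0x2d2 (blk 45, set 5) → MISS  vc=[]
1: 0x250 (blk 37, set 5) → MISS  vc=[45]
2: 0x250 (blk 37, set 5) → L1-HIT  vc=[45]
3: 0x265 (blk 38, set 6) → MISS  vc=[45]
4: 0x251 (blk 37, set 5) → L1-HIT  vc=[45]
5: 0x198 (blk 25, set 1) → MISS  vc=[45]
6: 0xcf (blk 12, set 4) → MISS  vc=[45]
7: 0x198 (blk 25, set 1) → L1-HIT  vc=[45]
8: 0x3ec (blk 62, set 6) → MISS  vc=[45, 38]
9: 0x3c1 (blk 60, set 4) → MISS  vc=[45, 38, 12]
10: 0x266 (blk 38, set 6) → VC-HIT  vc=[45, 62, 12]
11: 0x3e4 (blk 62, set 6) → VC-HIT  vc=[45, 38, 12]
12: 0x262 (blk 38, set 6) → VC-HIT  vc=[45, 62, 12]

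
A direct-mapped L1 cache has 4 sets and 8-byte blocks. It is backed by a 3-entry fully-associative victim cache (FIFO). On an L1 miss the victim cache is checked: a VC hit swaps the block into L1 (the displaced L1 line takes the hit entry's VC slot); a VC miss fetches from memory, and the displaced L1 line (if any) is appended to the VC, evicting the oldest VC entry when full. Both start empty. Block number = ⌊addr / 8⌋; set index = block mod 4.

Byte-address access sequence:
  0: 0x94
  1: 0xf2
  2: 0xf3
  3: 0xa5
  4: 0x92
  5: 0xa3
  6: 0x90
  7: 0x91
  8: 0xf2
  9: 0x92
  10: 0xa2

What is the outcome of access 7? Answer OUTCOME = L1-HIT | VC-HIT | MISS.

#0 0x94→b18/s2 MISS; vc=[]
#1 0xf2→b30/s2 MISS; vc=[18]
#2 0xf3→b30/s2 L1-HIT; vc=[18]
#3 0xa5→b20/s0 MISS; vc=[18]
#4 0x92→b18/s2 VC-HIT; vc=[30]
#5 0xa3→b20/s0 L1-HIT; vc=[30]
#6 0x90→b18/s2 L1-HIT; vc=[30]
#7 0x91→b18/s2 L1-HIT; vc=[30]
#8 0xf2→b30/s2 VC-HIT; vc=[18]
#9 0x92→b18/s2 VC-HIT; vc=[30]
#10 0xa2→b20/s0 L1-HIT; vc=[30]

OUTCOME = L1-HIT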